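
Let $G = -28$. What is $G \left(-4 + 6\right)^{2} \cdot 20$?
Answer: $-2240$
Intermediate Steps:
$G \left(-4 + 6\right)^{2} \cdot 20 = - 28 \left(-4 + 6\right)^{2} \cdot 20 = - 28 \cdot 2^{2} \cdot 20 = \left(-28\right) 4 \cdot 20 = \left(-112\right) 20 = -2240$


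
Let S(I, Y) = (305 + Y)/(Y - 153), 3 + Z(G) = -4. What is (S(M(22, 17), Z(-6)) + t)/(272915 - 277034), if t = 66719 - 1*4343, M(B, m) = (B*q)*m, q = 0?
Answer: -4989931/329520 ≈ -15.143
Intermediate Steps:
M(B, m) = 0 (M(B, m) = (B*0)*m = 0*m = 0)
Z(G) = -7 (Z(G) = -3 - 4 = -7)
S(I, Y) = (305 + Y)/(-153 + Y)
t = 62376 (t = 66719 - 4343 = 62376)
(S(M(22, 17), Z(-6)) + t)/(272915 - 277034) = ((305 - 7)/(-153 - 7) + 62376)/(272915 - 277034) = (298/(-160) + 62376)/(-4119) = (-1/160*298 + 62376)*(-1/4119) = (-149/80 + 62376)*(-1/4119) = (4989931/80)*(-1/4119) = -4989931/329520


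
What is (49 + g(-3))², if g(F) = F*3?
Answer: 1600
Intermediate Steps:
g(F) = 3*F
(49 + g(-3))² = (49 + 3*(-3))² = (49 - 9)² = 40² = 1600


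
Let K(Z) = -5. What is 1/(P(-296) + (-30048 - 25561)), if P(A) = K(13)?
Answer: -1/55614 ≈ -1.7981e-5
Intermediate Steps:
P(A) = -5
1/(P(-296) + (-30048 - 25561)) = 1/(-5 + (-30048 - 25561)) = 1/(-5 - 55609) = 1/(-55614) = -1/55614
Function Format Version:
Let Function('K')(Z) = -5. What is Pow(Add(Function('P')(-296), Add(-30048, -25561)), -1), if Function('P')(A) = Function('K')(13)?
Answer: Rational(-1, 55614) ≈ -1.7981e-5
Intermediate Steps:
Function('P')(A) = -5
Pow(Add(Function('P')(-296), Add(-30048, -25561)), -1) = Pow(Add(-5, Add(-30048, -25561)), -1) = Pow(Add(-5, -55609), -1) = Pow(-55614, -1) = Rational(-1, 55614)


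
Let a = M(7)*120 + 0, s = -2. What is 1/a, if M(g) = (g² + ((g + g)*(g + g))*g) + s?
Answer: 1/170280 ≈ 5.8727e-6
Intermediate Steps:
M(g) = -2 + g² + 4*g³ (M(g) = (g² + ((g + g)*(g + g))*g) - 2 = (g² + ((2*g)*(2*g))*g) - 2 = (g² + (4*g²)*g) - 2 = (g² + 4*g³) - 2 = -2 + g² + 4*g³)
a = 170280 (a = (-2 + 7² + 4*7³)*120 + 0 = (-2 + 49 + 4*343)*120 + 0 = (-2 + 49 + 1372)*120 + 0 = 1419*120 + 0 = 170280 + 0 = 170280)
1/a = 1/170280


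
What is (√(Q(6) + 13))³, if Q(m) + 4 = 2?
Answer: 11*√11 ≈ 36.483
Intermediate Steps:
Q(m) = -2 (Q(m) = -4 + 2 = -2)
(√(Q(6) + 13))³ = (√(-2 + 13))³ = (√11)³ = 11*√11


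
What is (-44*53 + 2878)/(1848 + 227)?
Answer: 546/2075 ≈ 0.26313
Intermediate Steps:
(-44*53 + 2878)/(1848 + 227) = (-2332 + 2878)/2075 = 546*(1/2075) = 546/2075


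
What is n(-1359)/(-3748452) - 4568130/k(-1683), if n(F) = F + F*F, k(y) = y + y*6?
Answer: 45242523651/116826754 ≈ 387.26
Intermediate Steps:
k(y) = 7*y (k(y) = y + 6*y = 7*y)
n(F) = F + F²
n(-1359)/(-3748452) - 4568130/k(-1683) = -1359*(1 - 1359)/(-3748452) - 4568130/(7*(-1683)) = -1359*(-1358)*(-1/3748452) - 4568130/(-11781) = 1845522*(-1/3748452) - 4568130*(-1/11781) = -307587/624742 + 72510/187 = 45242523651/116826754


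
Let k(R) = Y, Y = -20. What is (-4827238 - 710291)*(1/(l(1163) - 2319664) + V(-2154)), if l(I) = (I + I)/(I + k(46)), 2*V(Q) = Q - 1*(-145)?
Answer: 7374063806343347670/1325686813 ≈ 5.5624e+9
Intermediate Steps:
k(R) = -20
V(Q) = 145/2 + Q/2 (V(Q) = (Q - 1*(-145))/2 = (Q + 145)/2 = (145 + Q)/2 = 145/2 + Q/2)
l(I) = 2*I/(-20 + I) (l(I) = (I + I)/(I - 20) = (2*I)/(-20 + I) = 2*I/(-20 + I))
(-4827238 - 710291)*(1/(l(1163) - 2319664) + V(-2154)) = (-4827238 - 710291)*(1/(2*1163/(-20 + 1163) - 2319664) + (145/2 + (1/2)*(-2154))) = -5537529*(1/(2*1163/1143 - 2319664) + (145/2 - 1077)) = -5537529*(1/(2*1163*(1/1143) - 2319664) - 2009/2) = -5537529*(1/(2326/1143 - 2319664) - 2009/2) = -5537529*(1/(-2651373626/1143) - 2009/2) = -5537529*(-1143/2651373626 - 2009/2) = -5537529*(-1331652404230/1325686813) = 7374063806343347670/1325686813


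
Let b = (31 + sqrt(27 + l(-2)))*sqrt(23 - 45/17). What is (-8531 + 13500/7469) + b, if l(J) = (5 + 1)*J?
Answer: -63704539/7469 + sqrt(5882)*(31 + sqrt(15))/17 ≈ -8371.9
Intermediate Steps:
l(J) = 6*J
b = sqrt(5882)*(31 + sqrt(15))/17 (b = (31 + sqrt(27 + 6*(-2)))*sqrt(23 - 45/17) = (31 + sqrt(27 - 12))*sqrt(23 - 45*1/17) = (31 + sqrt(15))*sqrt(23 - 45/17) = (31 + sqrt(15))*sqrt(346/17) = (31 + sqrt(15))*(sqrt(5882)/17) = sqrt(5882)*(31 + sqrt(15))/17 ≈ 157.33)
(-8531 + 13500/7469) + b = (-8531 + 13500/7469) + sqrt(5882)*(31 + sqrt(15))/17 = -63704539/7469 + sqrt(5882)*(31 + sqrt(15))/17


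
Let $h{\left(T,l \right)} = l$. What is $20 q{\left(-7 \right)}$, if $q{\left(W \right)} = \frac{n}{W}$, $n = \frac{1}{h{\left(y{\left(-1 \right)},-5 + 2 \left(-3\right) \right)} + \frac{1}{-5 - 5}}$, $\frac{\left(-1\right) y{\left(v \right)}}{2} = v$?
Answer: $\frac{200}{777} \approx 0.2574$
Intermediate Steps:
$y{\left(v \right)} = - 2 v$
$n = - \frac{10}{111}$ ($n = \frac{1}{\left(-5 + 2 \left(-3\right)\right) + \frac{1}{-5 - 5}} = \frac{1}{\left(-5 - 6\right) + \frac{1}{-10}} = \frac{1}{-11 - \frac{1}{10}} = \frac{1}{- \frac{111}{10}} = - \frac{10}{111} \approx -0.09009$)
$q{\left(W \right)} = - \frac{10}{111 W}$
$20 q{\left(-7 \right)} = 20 \left(- \frac{10}{111 \left(-7\right)}\right) = 20 \left(\left(- \frac{10}{111}\right) \left(- \frac{1}{7}\right)\right) = 20 \cdot \frac{10}{777} = \frac{200}{777}$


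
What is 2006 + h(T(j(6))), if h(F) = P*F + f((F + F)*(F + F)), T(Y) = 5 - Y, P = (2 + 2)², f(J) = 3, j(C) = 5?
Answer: 2009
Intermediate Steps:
P = 16 (P = 4² = 16)
h(F) = 3 + 16*F (h(F) = 16*F + 3 = 3 + 16*F)
2006 + h(T(j(6))) = 2006 + (3 + 16*(5 - 1*5)) = 2006 + (3 + 16*(5 - 5)) = 2006 + (3 + 16*0) = 2006 + (3 + 0) = 2006 + 3 = 2009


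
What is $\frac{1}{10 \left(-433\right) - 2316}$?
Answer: $- \frac{1}{6646} \approx -0.00015047$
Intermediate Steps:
$\frac{1}{10 \left(-433\right) - 2316} = \frac{1}{-4330 - 2316} = \frac{1}{-6646} = - \frac{1}{6646}$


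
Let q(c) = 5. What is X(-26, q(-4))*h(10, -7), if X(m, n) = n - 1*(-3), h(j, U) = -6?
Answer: -48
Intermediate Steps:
X(m, n) = 3 + n (X(m, n) = n + 3 = 3 + n)
X(-26, q(-4))*h(10, -7) = (3 + 5)*(-6) = 8*(-6) = -48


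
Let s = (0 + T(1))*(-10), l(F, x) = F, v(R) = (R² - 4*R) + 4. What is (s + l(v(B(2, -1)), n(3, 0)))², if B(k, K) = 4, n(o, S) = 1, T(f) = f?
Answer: 36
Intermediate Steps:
v(R) = 4 + R² - 4*R
s = -10 (s = (0 + 1)*(-10) = 1*(-10) = -10)
(s + l(v(B(2, -1)), n(3, 0)))² = (-10 + (4 + 4² - 4*4))² = (-10 + (4 + 16 - 16))² = (-10 + 4)² = (-6)² = 36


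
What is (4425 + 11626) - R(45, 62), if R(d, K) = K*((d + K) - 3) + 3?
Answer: 9600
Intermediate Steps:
R(d, K) = 3 + K*(-3 + K + d) (R(d, K) = K*((K + d) - 3) + 3 = K*(-3 + K + d) + 3 = 3 + K*(-3 + K + d))
(4425 + 11626) - R(45, 62) = (4425 + 11626) - (3 + 62**2 - 3*62 + 62*45) = 16051 - (3 + 3844 - 186 + 2790) = 16051 - 1*6451 = 16051 - 6451 = 9600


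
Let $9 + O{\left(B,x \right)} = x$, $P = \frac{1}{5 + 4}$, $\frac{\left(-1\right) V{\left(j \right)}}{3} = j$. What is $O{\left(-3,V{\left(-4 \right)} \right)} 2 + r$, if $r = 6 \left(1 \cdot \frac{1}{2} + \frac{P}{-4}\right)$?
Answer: $\frac{53}{6} \approx 8.8333$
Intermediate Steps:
$V{\left(j \right)} = - 3 j$
$P = \frac{1}{9} \approx 0.11111$
$O{\left(B,x \right)} = -9 + x$
$r = \frac{17}{6}$ ($r = 6 \left(1 \cdot \frac{1}{2} + \frac{1}{9 \left(-4\right)}\right) = 6 \left(1 \cdot \frac{1}{2} + \frac{1}{9} \left(- \frac{1}{4}\right)\right) = 6 \left(\frac{1}{2} - \frac{1}{36}\right) = 6 \cdot \frac{17}{36} = \frac{17}{6} \approx 2.8333$)
$O{\left(-3,V{\left(-4 \right)} \right)} 2 + r = \left(-9 - -12\right) 2 + \frac{17}{6} = \left(-9 + 12\right) 2 + \frac{17}{6} = 3 \cdot 2 + \frac{17}{6} = 6 + \frac{17}{6} = \frac{53}{6}$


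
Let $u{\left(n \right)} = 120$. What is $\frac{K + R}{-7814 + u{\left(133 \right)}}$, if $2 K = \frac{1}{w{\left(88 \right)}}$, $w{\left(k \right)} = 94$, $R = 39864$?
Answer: $- \frac{7494433}{1446472} \approx -5.1812$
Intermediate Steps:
$K = \frac{1}{188}$ ($K = \frac{1}{2 \cdot 94} = \frac{1}{2} \cdot \frac{1}{94} = \frac{1}{188} \approx 0.0053191$)
$\frac{K + R}{-7814 + u{\left(133 \right)}} = \frac{\frac{1}{188} + 39864}{-7814 + 120} = \frac{7494433}{188 \left(-7694\right)} = \frac{7494433}{188} \left(- \frac{1}{7694}\right) = - \frac{7494433}{1446472}$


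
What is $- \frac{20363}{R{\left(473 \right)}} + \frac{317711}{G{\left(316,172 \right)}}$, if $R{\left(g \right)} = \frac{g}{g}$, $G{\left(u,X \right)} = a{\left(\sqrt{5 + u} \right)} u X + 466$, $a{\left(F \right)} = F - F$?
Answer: $- \frac{9171447}{466} \approx -19681.0$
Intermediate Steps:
$a{\left(F \right)} = 0$
$G{\left(u,X \right)} = 466$ ($G{\left(u,X \right)} = 0 u X + 466 = 0 X + 466 = 0 + 466 = 466$)
$R{\left(g \right)} = 1$
$- \frac{20363}{R{\left(473 \right)}} + \frac{317711}{G{\left(316,172 \right)}} = - \frac{20363}{1} + \frac{317711}{466} = \left(-20363\right) 1 + 317711 \cdot \frac{1}{466} = -20363 + \frac{317711}{466} = - \frac{9171447}{466}$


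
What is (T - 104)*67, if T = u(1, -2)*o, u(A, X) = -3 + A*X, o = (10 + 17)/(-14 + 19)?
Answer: -8777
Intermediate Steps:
o = 27/5 ≈ 5.4000
T = -27 (T = (-3 + 1*(-2))*(27/5) = (-3 - 2)*(27/5) = -5*27/5 = -27)
(T - 104)*67 = (-27 - 104)*67 = -131*67 = -8777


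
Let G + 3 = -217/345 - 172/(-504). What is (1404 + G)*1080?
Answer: 243555852/161 ≈ 1.5128e+6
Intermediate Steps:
G = -47639/14490 (G = -3 + (-217/345 - 172/(-504)) = -3 + (-217*1/345 - 172*(-1/504)) = -3 + (-217/345 + 43/126) = -3 - 4169/14490 = -47639/14490 ≈ -3.2877)
(1404 + G)*1080 = (1404 - 47639/14490)*1080 = (20296321/14490)*1080 = 243555852/161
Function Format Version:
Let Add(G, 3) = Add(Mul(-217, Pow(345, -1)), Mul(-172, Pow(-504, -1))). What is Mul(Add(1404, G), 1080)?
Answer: Rational(243555852, 161) ≈ 1.5128e+6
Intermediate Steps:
G = Rational(-47639, 14490) (G = Add(-3, Add(Mul(-217, Pow(345, -1)), Mul(-172, Pow(-504, -1)))) = Add(-3, Add(Mul(-217, Rational(1, 345)), Mul(-172, Rational(-1, 504)))) = Add(-3, Add(Rational(-217, 345), Rational(43, 126))) = Add(-3, Rational(-4169, 14490)) = Rational(-47639, 14490) ≈ -3.2877)
Mul(Add(1404, G), 1080) = Mul(Add(1404, Rational(-47639, 14490)), 1080) = Mul(Rational(20296321, 14490), 1080) = Rational(243555852, 161)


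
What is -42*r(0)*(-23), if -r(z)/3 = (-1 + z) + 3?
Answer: -5796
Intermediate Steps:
r(z) = -6 - 3*z (r(z) = -3*((-1 + z) + 3) = -3*(2 + z) = -6 - 3*z)
-42*r(0)*(-23) = -42*(-6 - 3*0)*(-23) = -42*(-6 + 0)*(-23) = -42*(-6)*(-23) = 252*(-23) = -5796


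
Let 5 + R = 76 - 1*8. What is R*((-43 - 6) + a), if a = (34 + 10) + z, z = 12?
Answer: 441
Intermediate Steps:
R = 63 (R = -5 + (76 - 1*8) = -5 + (76 - 8) = -5 + 68 = 63)
a = 56 (a = (34 + 10) + 12 = 44 + 12 = 56)
R*((-43 - 6) + a) = 63*((-43 - 6) + 56) = 63*(-49 + 56) = 63*7 = 441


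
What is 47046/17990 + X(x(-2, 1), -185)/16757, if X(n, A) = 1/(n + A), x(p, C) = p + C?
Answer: 73316524451/28035633990 ≈ 2.6151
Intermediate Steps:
x(p, C) = C + p
X(n, A) = 1/(A + n)
47046/17990 + X(x(-2, 1), -185)/16757 = 47046/17990 + 1/((-185 + (1 - 2))*16757) = 47046*(1/17990) + (1/16757)/(-185 - 1) = 23523/8995 + (1/16757)/(-186) = 23523/8995 - 1/186*1/16757 = 23523/8995 - 1/3116802 = 73316524451/28035633990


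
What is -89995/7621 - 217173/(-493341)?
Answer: -14247715954/1253250587 ≈ -11.369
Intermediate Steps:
-89995/7621 - 217173/(-493341) = -89995*1/7621 - 217173*(-1/493341) = -89995/7621 + 72391/164447 = -14247715954/1253250587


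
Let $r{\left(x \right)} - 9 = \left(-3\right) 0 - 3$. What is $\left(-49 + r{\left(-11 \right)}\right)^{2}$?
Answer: $1849$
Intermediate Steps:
$r{\left(x \right)} = 6$ ($r{\left(x \right)} = 9 - 3 = 6$)
$\left(-49 + r{\left(-11 \right)}\right)^{2} = \left(-49 + 6\right)^{2} = \left(-43\right)^{2} = 1849$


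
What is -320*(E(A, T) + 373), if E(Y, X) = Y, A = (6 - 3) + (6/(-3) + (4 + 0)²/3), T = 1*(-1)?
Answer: -364160/3 ≈ -1.2139e+5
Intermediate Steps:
T = -1
A = 19/3 (A = 3 + (6*(-⅓) + 4²*(⅓)) = 3 + (-2 + 16*(⅓)) = 3 + (-2 + 16/3) = 3 + 10/3 = 19/3 ≈ 6.3333)
-320*(E(A, T) + 373) = -320*(19/3 + 373) = -320*1138/3 = -364160/3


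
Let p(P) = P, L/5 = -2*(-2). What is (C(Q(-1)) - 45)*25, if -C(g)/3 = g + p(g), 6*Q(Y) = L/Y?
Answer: -625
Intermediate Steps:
L = 20 (L = 5*(-2*(-2)) = 5*4 = 20)
Q(Y) = 10/(3*Y) (Q(Y) = (20/Y)/6 = 10/(3*Y))
C(g) = -6*g (C(g) = -3*(g + g) = -6*g)
(C(Q(-1)) - 45)*25 = (-20/(-1) - 45)*25 = (-20*(-1) - 45)*25 = (-6*(-10/3) - 45)*25 = (20 - 45)*25 = -25*25 = -625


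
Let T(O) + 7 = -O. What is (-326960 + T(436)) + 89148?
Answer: -238255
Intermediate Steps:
T(O) = -7 - O
(-326960 + T(436)) + 89148 = (-326960 + (-7 - 1*436)) + 89148 = (-326960 + (-7 - 436)) + 89148 = (-326960 - 443) + 89148 = -327403 + 89148 = -238255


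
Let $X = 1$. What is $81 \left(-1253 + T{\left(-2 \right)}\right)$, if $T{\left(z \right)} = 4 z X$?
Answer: $-102141$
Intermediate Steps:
$T{\left(z \right)} = 4 z$ ($T{\left(z \right)} = 4 z 1 = 4 z$)
$81 \left(-1253 + T{\left(-2 \right)}\right) = 81 \left(-1253 + 4 \left(-2\right)\right) = 81 \left(-1253 - 8\right) = 81 \left(-1261\right) = -102141$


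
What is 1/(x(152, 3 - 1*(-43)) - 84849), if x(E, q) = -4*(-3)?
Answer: -1/84837 ≈ -1.1787e-5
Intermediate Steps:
x(E, q) = 12
1/(x(152, 3 - 1*(-43)) - 84849) = 1/(12 - 84849) = 1/(-84837) = -1/84837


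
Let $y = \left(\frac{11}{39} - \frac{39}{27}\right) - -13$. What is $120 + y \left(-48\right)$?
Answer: $- \frac{17480}{39} \approx -448.21$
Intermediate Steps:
$y = \frac{1385}{117}$ ($y = \left(11 \cdot \frac{1}{39} - \frac{13}{9}\right) + 13 = \left(\frac{11}{39} - \frac{13}{9}\right) + 13 = - \frac{136}{117} + 13 = \frac{1385}{117} \approx 11.838$)
$120 + y \left(-48\right) = 120 + \frac{1385}{117} \left(-48\right) = 120 - \frac{22160}{39} = - \frac{17480}{39}$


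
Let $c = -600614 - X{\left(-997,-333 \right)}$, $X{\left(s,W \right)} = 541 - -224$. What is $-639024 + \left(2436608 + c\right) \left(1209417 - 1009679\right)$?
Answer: $366564330978$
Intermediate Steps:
$X{\left(s,W \right)} = 765$ ($X{\left(s,W \right)} = 541 + 224 = 765$)
$c = -601379$ ($c = -600614 - 765 = -601379$)
$-639024 + \left(2436608 + c\right) \left(1209417 - 1009679\right) = -639024 + \left(2436608 - 601379\right) \left(1209417 - 1009679\right) = -639024 + 1835229 \cdot 199738 = -639024 + 366564970002 = 366564330978$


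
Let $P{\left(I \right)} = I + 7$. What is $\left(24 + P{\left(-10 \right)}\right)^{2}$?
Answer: $441$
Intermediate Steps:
$P{\left(I \right)} = 7 + I$
$\left(24 + P{\left(-10 \right)}\right)^{2} = \left(24 + \left(7 - 10\right)\right)^{2} = \left(24 - 3\right)^{2} = 21^{2} = 441$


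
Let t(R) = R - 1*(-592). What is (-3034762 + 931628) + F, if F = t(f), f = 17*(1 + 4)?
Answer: -2102457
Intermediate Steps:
f = 85 (f = 17*5 = 85)
t(R) = 592 + R (t(R) = R + 592 = 592 + R)
F = 677 (F = 592 + 85 = 677)
(-3034762 + 931628) + F = (-3034762 + 931628) + 677 = -2103134 + 677 = -2102457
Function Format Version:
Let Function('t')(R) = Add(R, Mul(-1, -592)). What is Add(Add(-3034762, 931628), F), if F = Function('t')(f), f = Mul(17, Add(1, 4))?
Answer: -2102457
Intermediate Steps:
f = 85 (f = Mul(17, 5) = 85)
Function('t')(R) = Add(592, R) (Function('t')(R) = Add(R, 592) = Add(592, R))
F = 677 (F = Add(592, 85) = 677)
Add(Add(-3034762, 931628), F) = Add(Add(-3034762, 931628), 677) = Add(-2103134, 677) = -2102457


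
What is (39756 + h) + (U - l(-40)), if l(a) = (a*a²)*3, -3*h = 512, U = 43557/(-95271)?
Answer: 22063322735/95271 ≈ 2.3159e+5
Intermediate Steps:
U = -14519/31757 (U = 43557*(-1/95271) = -14519/31757 ≈ -0.45719)
h = -512/3 (h = -⅓*512 = -512/3 ≈ -170.67)
l(a) = 3*a³ (l(a) = a³*3 = 3*a³)
(39756 + h) + (U - l(-40)) = (39756 - 512/3) + (-14519/31757 - 3*(-40)³) = 118756/3 + (-14519/31757 - 3*(-64000)) = 118756/3 + (-14519/31757 - 1*(-192000)) = 118756/3 + (-14519/31757 + 192000) = 118756/3 + 6097329481/31757 = 22063322735/95271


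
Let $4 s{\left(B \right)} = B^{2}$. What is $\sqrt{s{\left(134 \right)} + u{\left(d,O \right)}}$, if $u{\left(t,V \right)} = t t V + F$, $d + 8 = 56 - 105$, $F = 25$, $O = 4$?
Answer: $\sqrt{17510} \approx 132.33$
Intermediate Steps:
$d = -57$ ($d = -8 + \left(56 - 105\right) = -8 - 49 = -57$)
$s{\left(B \right)} = \frac{B^{2}}{4}$
$u{\left(t,V \right)} = 25 + V t^{2}$ ($u{\left(t,V \right)} = t t V + 25 = t^{2} V + 25 = V t^{2} + 25 = 25 + V t^{2}$)
$\sqrt{s{\left(134 \right)} + u{\left(d,O \right)}} = \sqrt{\frac{134^{2}}{4} + \left(25 + 4 \left(-57\right)^{2}\right)} = \sqrt{\frac{1}{4} \cdot 17956 + \left(25 + 4 \cdot 3249\right)} = \sqrt{4489 + \left(25 + 12996\right)} = \sqrt{4489 + 13021} = \sqrt{17510}$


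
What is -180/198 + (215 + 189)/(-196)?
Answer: -1601/539 ≈ -2.9703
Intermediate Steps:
-180/198 + (215 + 189)/(-196) = -180*1/198 + 404*(-1/196) = -10/11 - 101/49 = -1601/539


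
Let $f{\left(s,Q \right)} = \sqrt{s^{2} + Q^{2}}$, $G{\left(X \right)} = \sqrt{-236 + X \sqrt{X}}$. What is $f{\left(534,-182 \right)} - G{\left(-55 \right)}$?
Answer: $- \sqrt{-236 - 55 i \sqrt{55}} + 2 \sqrt{79570} \approx 553.32 + 18.805 i$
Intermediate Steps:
$G{\left(X \right)} = \sqrt{-236 + X^{\frac{3}{2}}}$
$f{\left(s,Q \right)} = \sqrt{Q^{2} + s^{2}}$
$f{\left(534,-182 \right)} - G{\left(-55 \right)} = \sqrt{\left(-182\right)^{2} + 534^{2}} - \sqrt{-236 + \left(-55\right)^{\frac{3}{2}}} = \sqrt{33124 + 285156} - \sqrt{-236 - 55 i \sqrt{55}} = \sqrt{318280} - \sqrt{-236 - 55 i \sqrt{55}} = 2 \sqrt{79570} - \sqrt{-236 - 55 i \sqrt{55}} = - \sqrt{-236 - 55 i \sqrt{55}} + 2 \sqrt{79570}$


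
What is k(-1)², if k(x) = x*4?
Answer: 16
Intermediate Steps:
k(x) = 4*x
k(-1)² = (4*(-1))² = (-4)² = 16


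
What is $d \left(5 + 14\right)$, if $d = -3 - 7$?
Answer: $-190$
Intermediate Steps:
$d = -10$
$d \left(5 + 14\right) = - 10 \left(5 + 14\right) = \left(-10\right) 19 = -190$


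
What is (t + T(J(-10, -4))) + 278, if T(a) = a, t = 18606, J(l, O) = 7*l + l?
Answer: 18804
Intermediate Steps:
J(l, O) = 8*l
(t + T(J(-10, -4))) + 278 = (18606 + 8*(-10)) + 278 = (18606 - 80) + 278 = 18526 + 278 = 18804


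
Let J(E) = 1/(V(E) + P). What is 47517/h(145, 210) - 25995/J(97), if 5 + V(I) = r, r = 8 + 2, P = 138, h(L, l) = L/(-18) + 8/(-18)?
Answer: -63288879/17 ≈ -3.7229e+6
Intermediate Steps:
h(L, l) = -4/9 - L/18 (h(L, l) = L*(-1/18) + 8*(-1/18) = -L/18 - 4/9 = -4/9 - L/18)
r = 10
V(I) = 5 (V(I) = -5 + 10 = 5)
J(E) = 1/143 (J(E) = 1/(5 + 138) = 1/143)
47517/h(145, 210) - 25995/J(97) = 47517/(-4/9 - 1/18*145) - 25995/1/143 = 47517/(-4/9 - 145/18) - 25995*143 = 47517/(-17/2) - 3717285 = 47517*(-2/17) - 3717285 = -95034/17 - 3717285 = -63288879/17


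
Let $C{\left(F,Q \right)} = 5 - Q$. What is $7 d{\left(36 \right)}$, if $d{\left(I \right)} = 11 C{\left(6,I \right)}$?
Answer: $-2387$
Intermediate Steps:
$d{\left(I \right)} = 55 - 11 I$ ($d{\left(I \right)} = 11 \left(5 - I\right) = 55 - 11 I$)
$7 d{\left(36 \right)} = 7 \left(55 - 396\right) = 7 \left(-341\right) = -2387$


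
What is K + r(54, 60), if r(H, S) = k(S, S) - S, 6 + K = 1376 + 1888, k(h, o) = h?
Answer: 3258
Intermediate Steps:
K = 3258 (K = -6 + (1376 + 1888) = -6 + 3264 = 3258)
r(H, S) = 0 (r(H, S) = S - S = 0)
K + r(54, 60) = 3258 + 0 = 3258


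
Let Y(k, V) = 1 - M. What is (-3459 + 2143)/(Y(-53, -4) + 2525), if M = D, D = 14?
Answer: -329/628 ≈ -0.52389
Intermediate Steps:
M = 14
Y(k, V) = -13 (Y(k, V) = 1 - 1*14 = 1 - 14 = -13)
(-3459 + 2143)/(Y(-53, -4) + 2525) = (-3459 + 2143)/(-13 + 2525) = -1316/2512 = -1316*1/2512 = -329/628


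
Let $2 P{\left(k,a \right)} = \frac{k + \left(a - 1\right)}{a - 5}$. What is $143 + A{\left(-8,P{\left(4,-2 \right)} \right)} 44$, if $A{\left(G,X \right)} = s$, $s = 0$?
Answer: $143$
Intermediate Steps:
$P{\left(k,a \right)} = \frac{-1 + a + k}{2 \left(-5 + a\right)}$ ($P{\left(k,a \right)} = \frac{\left(k + \left(a - 1\right)\right) \frac{1}{a - 5}}{2} = \frac{\left(k + \left(-1 + a\right)\right) \frac{1}{-5 + a}}{2} = \frac{\left(-1 + a + k\right) \frac{1}{-5 + a}}{2} = \frac{\frac{1}{-5 + a} \left(-1 + a + k\right)}{2} = \frac{-1 + a + k}{2 \left(-5 + a\right)}$)
$A{\left(G,X \right)} = 0$
$143 + A{\left(-8,P{\left(4,-2 \right)} \right)} 44 = 143 + 0 \cdot 44 = 143 + 0 = 143$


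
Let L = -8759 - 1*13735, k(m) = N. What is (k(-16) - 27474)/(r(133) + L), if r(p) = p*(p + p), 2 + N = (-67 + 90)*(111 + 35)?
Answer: -12059/6442 ≈ -1.8719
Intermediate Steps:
N = 3356 (N = -2 + (-67 + 90)*(111 + 35) = -2 + 23*146 = -2 + 3358 = 3356)
k(m) = 3356
L = -22494 (L = -8759 - 13735 = -22494)
r(p) = 2*p² (r(p) = p*(2*p) = 2*p²)
(k(-16) - 27474)/(r(133) + L) = (3356 - 27474)/(2*133² - 22494) = -24118/(2*17689 - 22494) = -24118/(35378 - 22494) = -24118/12884 = -24118*1/12884 = -12059/6442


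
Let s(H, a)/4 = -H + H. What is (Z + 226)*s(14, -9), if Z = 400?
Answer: 0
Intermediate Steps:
s(H, a) = 0 (s(H, a) = 4*(-H + H) = 4*0 = 0)
(Z + 226)*s(14, -9) = (400 + 226)*0 = 626*0 = 0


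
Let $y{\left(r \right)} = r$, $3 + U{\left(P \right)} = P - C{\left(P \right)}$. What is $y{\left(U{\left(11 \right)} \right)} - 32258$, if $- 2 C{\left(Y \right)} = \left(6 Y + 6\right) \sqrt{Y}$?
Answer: $-32250 + 36 \sqrt{11} \approx -32131.0$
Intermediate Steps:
$C{\left(Y \right)} = - \frac{\sqrt{Y} \left(6 + 6 Y\right)}{2}$ ($C{\left(Y \right)} = - \frac{\left(6 Y + 6\right) \sqrt{Y}}{2} = - \frac{\left(6 + 6 Y\right) \sqrt{Y}}{2} = - \frac{\sqrt{Y} \left(6 + 6 Y\right)}{2}$)
$U{\left(P \right)} = -3 + P - 3 \sqrt{P} \left(-1 - P\right)$ ($U{\left(P \right)} = -3 + \left(P - 3 \sqrt{P} \left(-1 - P\right)\right) = -3 - \left(- P + 3 \sqrt{P} \left(-1 - P\right)\right) = -3 + P - 3 \sqrt{P} \left(-1 - P\right)$)
$y{\left(U{\left(11 \right)} \right)} - 32258 = \left(-3 + 11 + 3 \sqrt{11} \left(1 + 11\right)\right) - 32258 = \left(-3 + 11 + 3 \sqrt{11} \cdot 12\right) - 32258 = \left(-3 + 11 + 36 \sqrt{11}\right) - 32258 = \left(8 + 36 \sqrt{11}\right) - 32258 = -32250 + 36 \sqrt{11}$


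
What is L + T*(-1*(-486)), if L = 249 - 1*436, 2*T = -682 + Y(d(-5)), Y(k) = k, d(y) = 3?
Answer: -165184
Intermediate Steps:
T = -679/2 (T = (-682 + 3)/2 = (1/2)*(-679) = -679/2 ≈ -339.50)
L = -187 (L = 249 - 436 = -187)
L + T*(-1*(-486)) = -187 - (-679)*(-486)/2 = -187 - 679/2*486 = -187 - 164997 = -165184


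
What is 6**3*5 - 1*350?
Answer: 730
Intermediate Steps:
6**3*5 - 1*350 = 216*5 - 350 = 1080 - 350 = 730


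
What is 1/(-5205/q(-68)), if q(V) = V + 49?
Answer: 19/5205 ≈ 0.0036503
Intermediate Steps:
q(V) = 49 + V
1/(-5205/q(-68)) = 1/(-5205/(49 - 68)) = 1/(-5205/(-19)) = 1/(-5205*(-1/19)) = 1/(5205/19) = 19/5205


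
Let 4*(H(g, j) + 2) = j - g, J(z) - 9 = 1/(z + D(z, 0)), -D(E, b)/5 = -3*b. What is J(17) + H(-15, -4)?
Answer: 667/68 ≈ 9.8088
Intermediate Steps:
D(E, b) = 15*b (D(E, b) = -(-15)*b = 15*b)
J(z) = 9 + 1/z (J(z) = 9 + 1/(z + 15*0) = 9 + 1/(z + 0) = 9 + 1/z)
H(g, j) = -2 - g/4 + j/4 (H(g, j) = -2 + (j - g)/4 = -2 + (-g/4 + j/4) = -2 - g/4 + j/4)
J(17) + H(-15, -4) = (9 + 1/17) + (-2 - ¼*(-15) + (¼)*(-4)) = (9 + 1/17) + (-2 + 15/4 - 1) = 154/17 + ¾ = 667/68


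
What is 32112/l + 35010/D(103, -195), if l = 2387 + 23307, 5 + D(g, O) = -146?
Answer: -447349014/1939897 ≈ -230.60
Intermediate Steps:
D(g, O) = -151 (D(g, O) = -5 - 146 = -151)
l = 25694
32112/l + 35010/D(103, -195) = 32112/25694 + 35010/(-151) = 32112*(1/25694) + 35010*(-1/151) = 16056/12847 - 35010/151 = -447349014/1939897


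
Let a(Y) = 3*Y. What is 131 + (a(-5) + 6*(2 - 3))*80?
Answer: -1549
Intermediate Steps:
131 + (a(-5) + 6*(2 - 3))*80 = 131 + (3*(-5) + 6*(2 - 3))*80 = 131 + (-15 + 6*(-1))*80 = 131 + (-15 - 6)*80 = 131 - 21*80 = 131 - 1680 = -1549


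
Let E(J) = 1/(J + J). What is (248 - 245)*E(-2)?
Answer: -¾ ≈ -0.75000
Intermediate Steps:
E(J) = 1/(2*J)
(248 - 245)*E(-2) = (248 - 245)*((½)/(-2)) = 3*((½)*(-½)) = 3*(-¼) = -¾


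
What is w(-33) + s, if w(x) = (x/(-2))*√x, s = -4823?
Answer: -4823 + 33*I*√33/2 ≈ -4823.0 + 94.785*I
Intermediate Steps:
w(x) = -x^(3/2)/2 (w(x) = (x*(-½))*√x = (-x/2)*√x = -x^(3/2)/2)
w(-33) + s = -(-33)*I*√33/2 - 4823 = 33*I*√33/2 - 4823 = -4823 + 33*I*√33/2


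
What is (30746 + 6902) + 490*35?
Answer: 54798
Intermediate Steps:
(30746 + 6902) + 490*35 = 37648 + 17150 = 54798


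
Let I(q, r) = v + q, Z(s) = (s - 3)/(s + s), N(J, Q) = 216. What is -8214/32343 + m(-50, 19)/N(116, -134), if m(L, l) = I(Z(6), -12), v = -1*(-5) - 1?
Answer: -2182355/9314784 ≈ -0.23429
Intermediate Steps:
v = 4 (v = 5 - 1 = 4)
Z(s) = (-3 + s)/(2*s) (Z(s) = (-3 + s)/((2*s)) = (-3 + s)*(1/(2*s)) = (-3 + s)/(2*s))
I(q, r) = 4 + q
m(L, l) = 17/4 (m(L, l) = 4 + (½)*(-3 + 6)/6 = 4 + (½)*(⅙)*3 = 4 + ¼ = 17/4)
-8214/32343 + m(-50, 19)/N(116, -134) = -8214/32343 + (17/4)/216 = -8214*1/32343 + (17/4)*(1/216) = -2738/10781 + 17/864 = -2182355/9314784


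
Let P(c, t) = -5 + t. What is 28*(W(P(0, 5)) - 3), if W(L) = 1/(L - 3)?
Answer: -280/3 ≈ -93.333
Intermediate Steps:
W(L) = 1/(-3 + L)
28*(W(P(0, 5)) - 3) = 28*(1/(-3 + (-5 + 5)) - 3) = 28*(1/(-3 + 0) - 3) = 28*(1/(-3) - 3) = 28*(-⅓ - 3) = 28*(-10/3) = -280/3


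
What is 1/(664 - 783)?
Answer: -1/119 ≈ -0.0084034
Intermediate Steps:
1/(664 - 783) = 1/(-119) = -1/119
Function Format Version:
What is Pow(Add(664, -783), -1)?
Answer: Rational(-1, 119) ≈ -0.0084034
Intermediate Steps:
Pow(Add(664, -783), -1) = Pow(-119, -1) = Rational(-1, 119)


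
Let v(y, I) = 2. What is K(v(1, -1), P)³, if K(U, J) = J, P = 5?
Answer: 125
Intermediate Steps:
K(v(1, -1), P)³ = 5³ = 125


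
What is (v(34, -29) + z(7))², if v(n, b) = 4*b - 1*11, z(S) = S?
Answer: 14400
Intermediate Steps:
v(n, b) = -11 + 4*b (v(n, b) = 4*b - 11 = -11 + 4*b)
(v(34, -29) + z(7))² = ((-11 + 4*(-29)) + 7)² = ((-11 - 116) + 7)² = (-127 + 7)² = (-120)² = 14400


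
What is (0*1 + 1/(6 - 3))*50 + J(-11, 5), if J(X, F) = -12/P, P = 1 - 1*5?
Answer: 59/3 ≈ 19.667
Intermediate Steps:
P = -4 (P = 1 - 5 = -4)
J(X, F) = 3 (J(X, F) = -12/(-4) = -12*(-1/4) = 3)
(0*1 + 1/(6 - 3))*50 + J(-11, 5) = (0*1 + 1/(6 - 3))*50 + 3 = (0 + 1/3)*50 + 3 = (1/3)*50 + 3 = 50/3 + 3 = 59/3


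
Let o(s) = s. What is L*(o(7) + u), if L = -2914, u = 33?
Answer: -116560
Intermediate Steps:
L*(o(7) + u) = -2914*(7 + 33) = -2914*40 = -116560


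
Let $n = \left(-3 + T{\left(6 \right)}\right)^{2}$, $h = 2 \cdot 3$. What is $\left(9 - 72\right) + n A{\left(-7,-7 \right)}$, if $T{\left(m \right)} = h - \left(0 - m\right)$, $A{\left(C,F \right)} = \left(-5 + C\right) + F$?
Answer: $-1602$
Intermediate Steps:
$A{\left(C,F \right)} = -5 + C + F$
$h = 6$
$T{\left(m \right)} = 6 + m$ ($T{\left(m \right)} = 6 - \left(0 - m\right) = 6 - - m = 6 + m$)
$n = 81$ ($n = \left(-3 + \left(6 + 6\right)\right)^{2} = \left(-3 + 12\right)^{2} = 9^{2} = 81$)
$\left(9 - 72\right) + n A{\left(-7,-7 \right)} = \left(9 - 72\right) + 81 \left(-5 - 7 - 7\right) = -63 + 81 \left(-19\right) = -63 - 1539 = -1602$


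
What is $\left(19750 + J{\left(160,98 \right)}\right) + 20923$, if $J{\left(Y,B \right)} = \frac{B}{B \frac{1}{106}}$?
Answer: $40779$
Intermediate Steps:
$J{\left(Y,B \right)} = 106$ ($J{\left(Y,B \right)} = \frac{B}{B \frac{1}{106}} = \frac{B}{\frac{1}{106} B} = B \frac{106}{B} = 106$)
$\left(19750 + J{\left(160,98 \right)}\right) + 20923 = \left(19750 + 106\right) + 20923 = 19856 + 20923 = 40779$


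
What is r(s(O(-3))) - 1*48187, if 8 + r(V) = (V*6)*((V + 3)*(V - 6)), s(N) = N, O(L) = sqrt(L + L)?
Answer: -48087 - 144*I*sqrt(6) ≈ -48087.0 - 352.73*I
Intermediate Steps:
O(L) = sqrt(2)*sqrt(L) (O(L) = sqrt(2*L) = sqrt(2)*sqrt(L))
r(V) = -8 + 6*V*(-6 + V)*(3 + V) (r(V) = -8 + (V*6)*((V + 3)*(V - 6)) = -8 + (6*V)*((3 + V)*(-6 + V)) = -8 + (6*V)*((-6 + V)*(3 + V)) = -8 + 6*V*(-6 + V)*(3 + V))
r(s(O(-3))) - 1*48187 = (-8 - 108*sqrt(2)*sqrt(-3) - 18*(sqrt(2)*sqrt(-3))**2 + 6*(sqrt(2)*sqrt(-3))**3) - 1*48187 = (-8 - 108*sqrt(2)*I*sqrt(3) - 18*(sqrt(2)*(I*sqrt(3)))**2 + 6*(sqrt(2)*(I*sqrt(3)))**3) - 48187 = (-8 - 108*I*sqrt(6) - 18*(I*sqrt(6))**2 + 6*(I*sqrt(6))**3) - 48187 = (-8 - 108*I*sqrt(6) - 18*(-6) + 6*(-6*I*sqrt(6))) - 48187 = (-8 - 108*I*sqrt(6) + 108 - 36*I*sqrt(6)) - 48187 = (100 - 144*I*sqrt(6)) - 48187 = -48087 - 144*I*sqrt(6)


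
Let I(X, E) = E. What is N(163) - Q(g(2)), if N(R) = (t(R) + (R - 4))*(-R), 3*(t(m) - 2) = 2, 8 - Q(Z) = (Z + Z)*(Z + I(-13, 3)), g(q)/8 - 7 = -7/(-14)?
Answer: -56399/3 ≈ -18800.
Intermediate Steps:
g(q) = 60 (g(q) = 56 + 8*(-7/(-14)) = 56 + 8*(-7*(-1/14)) = 56 + 8*(½) = 56 + 4 = 60)
Q(Z) = 8 - 2*Z*(3 + Z) (Q(Z) = 8 - (Z + Z)*(Z + 3) = 8 - 2*Z*(3 + Z))
t(m) = 8/3 (t(m) = 2 + (⅓)*2 = 2 + ⅔ = 8/3)
N(R) = -R*(-4/3 + R) (N(R) = (8/3 + (R - 4))*(-R) = (8/3 + (-4 + R))*(-R) = (-4/3 + R)*(-R) = -R*(-4/3 + R))
N(163) - Q(g(2)) = (⅓)*163*(4 - 3*163) - (8 - 6*60 - 2*60²) = (⅓)*163*(4 - 489) - (8 - 360 - 2*3600) = (⅓)*163*(-485) - (8 - 360 - 7200) = -79055/3 - 1*(-7552) = -79055/3 + 7552 = -56399/3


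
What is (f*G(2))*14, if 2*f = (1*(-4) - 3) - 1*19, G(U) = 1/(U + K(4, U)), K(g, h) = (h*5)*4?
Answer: -13/3 ≈ -4.3333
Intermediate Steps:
K(g, h) = 20*h (K(g, h) = (5*h)*4 = 20*h)
G(U) = 1/(21*U) (G(U) = 1/(U + 20*U) = 1/(21*U))
f = -13 (f = ((1*(-4) - 3) - 1*19)/2 = ((-4 - 3) - 19)/2 = (-7 - 19)/2 = (½)*(-26) = -13)
(f*G(2))*14 = -13/(21*2)*14 = -13*1/42*14 = -13/42*14 = -13/3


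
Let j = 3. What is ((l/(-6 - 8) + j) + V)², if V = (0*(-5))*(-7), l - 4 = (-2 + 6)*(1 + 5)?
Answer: 1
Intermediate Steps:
l = 28 (l = 4 + (-2 + 6)*(1 + 5) = 4 + 4*6 = 4 + 24 = 28)
V = 0 (V = 0*(-7) = 0)
((l/(-6 - 8) + j) + V)² = ((28/(-6 - 8) + 3) + 0)² = ((28/(-14) + 3) + 0)² = ((28*(-1/14) + 3) + 0)² = ((-2 + 3) + 0)² = (1 + 0)² = 1² = 1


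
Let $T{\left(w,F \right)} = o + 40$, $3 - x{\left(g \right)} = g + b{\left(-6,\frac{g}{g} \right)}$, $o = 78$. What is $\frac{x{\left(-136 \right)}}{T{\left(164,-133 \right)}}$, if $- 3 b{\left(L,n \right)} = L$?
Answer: $\frac{137}{118} \approx 1.161$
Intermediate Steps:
$b{\left(L,n \right)} = - \frac{L}{3}$
$x{\left(g \right)} = 1 - g$ ($x{\left(g \right)} = 3 - \left(g - -2\right) = 3 - \left(g + 2\right) = 3 - \left(2 + g\right) = 1 - g$)
$T{\left(w,F \right)} = 118$ ($T{\left(w,F \right)} = 78 + 40 = 118$)
$\frac{x{\left(-136 \right)}}{T{\left(164,-133 \right)}} = \frac{1 - -136}{118} = \left(1 + 136\right) \frac{1}{118} = 137 \cdot \frac{1}{118} = \frac{137}{118}$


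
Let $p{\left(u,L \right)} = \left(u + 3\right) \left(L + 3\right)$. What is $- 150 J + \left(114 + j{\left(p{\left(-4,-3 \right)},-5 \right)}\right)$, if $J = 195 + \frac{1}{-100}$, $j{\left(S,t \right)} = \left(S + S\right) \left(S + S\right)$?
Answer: $- \frac{58269}{2} \approx -29135.0$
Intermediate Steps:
$p{\left(u,L \right)} = \left(3 + L\right) \left(3 + u\right)$ ($p{\left(u,L \right)} = \left(3 + u\right) \left(3 + L\right) = \left(3 + L\right) \left(3 + u\right)$)
$j{\left(S,t \right)} = 4 S^{2}$ ($j{\left(S,t \right)} = 2 S 2 S = 4 S^{2}$)
$J = \frac{19499}{100}$ ($J = 195 - \frac{1}{100} = \frac{19499}{100} \approx 194.99$)
$- 150 J + \left(114 + j{\left(p{\left(-4,-3 \right)},-5 \right)}\right) = \left(-150\right) \frac{19499}{100} + \left(114 + 4 \left(9 + 3 \left(-3\right) + 3 \left(-4\right) - -12\right)^{2}\right) = - \frac{58497}{2} + \left(114 + 4 \left(9 - 9 - 12 + 12\right)^{2}\right) = - \frac{58497}{2} + \left(114 + 4 \cdot 0^{2}\right) = - \frac{58497}{2} + \left(114 + 4 \cdot 0\right) = - \frac{58497}{2} + \left(114 + 0\right) = - \frac{58497}{2} + 114 = - \frac{58269}{2}$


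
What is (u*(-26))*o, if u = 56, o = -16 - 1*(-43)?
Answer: -39312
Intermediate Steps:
o = 27 (o = -16 + 43 = 27)
(u*(-26))*o = (56*(-26))*27 = -1456*27 = -39312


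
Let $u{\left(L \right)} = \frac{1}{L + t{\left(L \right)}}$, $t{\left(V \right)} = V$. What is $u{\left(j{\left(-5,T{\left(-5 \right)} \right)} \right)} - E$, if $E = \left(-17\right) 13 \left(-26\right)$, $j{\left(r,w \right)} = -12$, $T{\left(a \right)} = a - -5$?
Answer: $- \frac{137905}{24} \approx -5746.0$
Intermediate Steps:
$T{\left(a \right)} = 5 + a$ ($T{\left(a \right)} = a + 5 = 5 + a$)
$u{\left(L \right)} = \frac{1}{2 L}$ ($u{\left(L \right)} = \frac{1}{L + L} = \frac{1}{2 L}$)
$E = 5746$ ($E = \left(-221\right) \left(-26\right) = 5746$)
$u{\left(j{\left(-5,T{\left(-5 \right)} \right)} \right)} - E = \frac{1}{2 \left(-12\right)} - 5746 = \frac{1}{2} \left(- \frac{1}{12}\right) - 5746 = - \frac{1}{24} - 5746 = - \frac{137905}{24}$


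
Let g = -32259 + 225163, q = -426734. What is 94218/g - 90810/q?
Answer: 14430909063/20579673884 ≈ 0.70122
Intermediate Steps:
g = 192904
94218/g - 90810/q = 94218/192904 - 90810/(-426734) = 94218*(1/192904) - 90810*(-1/426734) = 47109/96452 + 45405/213367 = 14430909063/20579673884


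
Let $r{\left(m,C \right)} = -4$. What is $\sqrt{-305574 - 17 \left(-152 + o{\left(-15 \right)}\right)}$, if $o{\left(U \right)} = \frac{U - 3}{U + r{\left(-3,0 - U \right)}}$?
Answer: $\frac{2 i \sqrt{27346301}}{19} \approx 550.46 i$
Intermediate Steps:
$o{\left(U \right)} = \frac{-3 + U}{-4 + U}$ ($o{\left(U \right)} = \frac{U - 3}{U - 4} = \frac{-3 + U}{-4 + U}$)
$\sqrt{-305574 - 17 \left(-152 + o{\left(-15 \right)}\right)} = \sqrt{-305574 - 17 \left(-152 + \frac{-3 - 15}{-4 - 15}\right)} = \sqrt{-305574 - 17 \left(-152 + \frac{1}{-19} \left(-18\right)\right)} = \sqrt{-305574 - 17 \left(-152 - - \frac{18}{19}\right)} = \sqrt{-305574 - 17 \left(-152 + \frac{18}{19}\right)} = \sqrt{-305574 - - \frac{48790}{19}} = \sqrt{-305574 + \frac{48790}{19}} = \sqrt{- \frac{5757116}{19}} = \frac{2 i \sqrt{27346301}}{19}$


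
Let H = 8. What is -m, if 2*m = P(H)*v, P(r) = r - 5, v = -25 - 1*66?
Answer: 273/2 ≈ 136.50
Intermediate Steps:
v = -91 (v = -25 - 66 = -91)
P(r) = -5 + r
m = -273/2 (m = ((-5 + 8)*(-91))/2 = (3*(-91))/2 = (1/2)*(-273) = -273/2 ≈ -136.50)
-m = -1*(-273/2) = 273/2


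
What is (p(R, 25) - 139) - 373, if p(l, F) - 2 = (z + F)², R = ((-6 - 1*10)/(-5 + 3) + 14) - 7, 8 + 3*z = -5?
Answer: -746/9 ≈ -82.889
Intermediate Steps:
z = -13/3 (z = -8/3 + (⅓)*(-5) = -8/3 - 5/3 = -13/3 ≈ -4.3333)
R = 15 (R = ((-6 - 10)/(-2) + 14) - 7 = (-16*(-½) + 14) - 7 = (8 + 14) - 7 = 22 - 7 = 15)
p(l, F) = 2 + (-13/3 + F)²
(p(R, 25) - 139) - 373 = ((2 + (-13 + 3*25)²/9) - 139) - 373 = ((2 + (-13 + 75)²/9) - 139) - 373 = ((2 + (⅑)*62²) - 139) - 373 = ((2 + (⅑)*3844) - 139) - 373 = ((2 + 3844/9) - 139) - 373 = (3862/9 - 139) - 373 = 2611/9 - 373 = -746/9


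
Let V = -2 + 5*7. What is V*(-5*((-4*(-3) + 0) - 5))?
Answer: -1155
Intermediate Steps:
V = 33 (V = -2 + 35 = 33)
V*(-5*((-4*(-3) + 0) - 5)) = 33*(-5*((-4*(-3) + 0) - 5)) = 33*(-5*((12 + 0) - 5)) = 33*(-5*(12 - 5)) = 33*(-5*7) = 33*(-35) = -1155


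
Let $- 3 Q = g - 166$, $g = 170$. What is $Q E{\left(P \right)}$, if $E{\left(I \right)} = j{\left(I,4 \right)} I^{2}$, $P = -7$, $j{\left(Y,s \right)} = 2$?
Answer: $- \frac{392}{3} \approx -130.67$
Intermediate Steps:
$E{\left(I \right)} = 2 I^{2}$
$Q = - \frac{4}{3}$ ($Q = - \frac{170 - 166}{3} = \left(- \frac{1}{3}\right) 4 = - \frac{4}{3} \approx -1.3333$)
$Q E{\left(P \right)} = - \frac{4 \cdot 2 \left(-7\right)^{2}}{3} = - \frac{4 \cdot 2 \cdot 49}{3} = \left(- \frac{4}{3}\right) 98 = - \frac{392}{3}$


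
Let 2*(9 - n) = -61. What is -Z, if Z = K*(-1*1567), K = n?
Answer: 123793/2 ≈ 61897.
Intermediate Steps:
n = 79/2 (n = 9 - ½*(-61) = 9 + 61/2 = 79/2 ≈ 39.500)
K = 79/2 ≈ 39.500
Z = -123793/2 (Z = 79*(-1*1567)/2 = (79/2)*(-1567) = -123793/2 ≈ -61897.)
-Z = -1*(-123793/2) = 123793/2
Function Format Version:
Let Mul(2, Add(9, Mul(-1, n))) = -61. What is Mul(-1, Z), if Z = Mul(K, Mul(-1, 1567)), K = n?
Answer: Rational(123793, 2) ≈ 61897.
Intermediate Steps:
n = Rational(79, 2) (n = Add(9, Mul(Rational(-1, 2), -61)) = Add(9, Rational(61, 2)) = Rational(79, 2) ≈ 39.500)
K = Rational(79, 2) ≈ 39.500
Z = Rational(-123793, 2) (Z = Mul(Rational(79, 2), Mul(-1, 1567)) = Mul(Rational(79, 2), -1567) = Rational(-123793, 2) ≈ -61897.)
Mul(-1, Z) = Mul(-1, Rational(-123793, 2)) = Rational(123793, 2)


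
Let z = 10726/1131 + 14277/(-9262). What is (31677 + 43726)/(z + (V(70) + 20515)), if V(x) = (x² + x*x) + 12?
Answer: 789870704766/317768287219 ≈ 2.4857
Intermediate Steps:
z = 83196925/10475322 (z = 10726*(1/1131) + 14277*(-1/9262) = 10726/1131 - 14277/9262 = 83196925/10475322 ≈ 7.9422)
V(x) = 12 + 2*x² (V(x) = (x² + x²) + 12 = 2*x² + 12 = 12 + 2*x²)
(31677 + 43726)/(z + (V(70) + 20515)) = (31677 + 43726)/(83196925/10475322 + ((12 + 2*70²) + 20515)) = 75403/(83196925/10475322 + ((12 + 2*4900) + 20515)) = 75403/(83196925/10475322 + ((12 + 9800) + 20515)) = 75403/(83196925/10475322 + (9812 + 20515)) = 75403/(83196925/10475322 + 30327) = 75403/(317768287219/10475322) = 75403*(10475322/317768287219) = 789870704766/317768287219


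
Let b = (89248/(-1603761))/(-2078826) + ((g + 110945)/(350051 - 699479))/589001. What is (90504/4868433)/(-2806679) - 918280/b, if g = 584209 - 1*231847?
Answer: 159439098895777060174789472461045083259512/386206305950109621727302988339 ≈ 4.1283e+11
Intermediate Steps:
g = 352362 (g = 584209 - 231847 = 352362)
b = -254378221913763293/114361613034522208011468 (b = (89248/(-1603761))/(-2078826) + ((352362 + 110945)/(350051 - 699479))/589001 = (89248*(-1/1603761))*(-1/2078826) + (463307/(-349428))*(1/589001) = -89248/1603761*(-1/2078826) + (463307*(-1/349428))*(1/589001) = 44624/1666970032293 - 463307/349428*1/589001 = 44624/1666970032293 - 463307/205813441428 = -254378221913763293/114361613034522208011468 ≈ -2.2243e-6)
(90504/4868433)/(-2806679) - 918280/b = (90504/4868433)/(-2806679) - 918280/(-254378221913763293/114361613034522208011468) = (90504*(1/4868433))*(-1/2806679) - 918280*(-114361613034522208011468/254378221913763293) = (10056/540937)*(-1/2806679) + 105015982017341053172770835040/254378221913763293 = -10056/1518236518223 + 105015982017341053172770835040/254378221913763293 = 159439098895777060174789472461045083259512/386206305950109621727302988339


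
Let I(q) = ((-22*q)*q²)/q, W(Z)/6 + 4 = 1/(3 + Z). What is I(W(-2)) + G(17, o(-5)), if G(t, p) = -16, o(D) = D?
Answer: -7144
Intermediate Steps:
W(Z) = -24 + 6/(3 + Z)
I(q) = -22*q² (I(q) = (-22*q³)/q = -22*q²)
I(W(-2)) + G(17, o(-5)) = -22*36*(-11 - 4*(-2))²/(3 - 2)² - 16 = -22*36*(-11 + 8)² - 16 = -22*(6*1*(-3))² - 16 = -22*(-18)² - 16 = -22*324 - 16 = -7128 - 16 = -7144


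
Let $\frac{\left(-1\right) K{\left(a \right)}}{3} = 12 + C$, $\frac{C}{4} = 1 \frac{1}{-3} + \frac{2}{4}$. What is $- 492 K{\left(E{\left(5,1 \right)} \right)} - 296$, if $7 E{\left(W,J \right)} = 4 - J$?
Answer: $18400$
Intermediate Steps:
$E{\left(W,J \right)} = \frac{4}{7} - \frac{J}{7}$ ($E{\left(W,J \right)} = \frac{4 - J}{7} = \frac{4}{7} - \frac{J}{7}$)
$C = \frac{2}{3}$ ($C = 4 \left(1 \frac{1}{-3} + \frac{2}{4}\right) = 4 \left(1 \left(- \frac{1}{3}\right) + 2 \cdot \frac{1}{4}\right) = 4 \left(- \frac{1}{3} + \frac{1}{2}\right) = 4 \cdot \frac{1}{6} = \frac{2}{3} \approx 0.66667$)
$K{\left(a \right)} = -38$ ($K{\left(a \right)} = - 3 \left(12 + \frac{2}{3}\right) = \left(-3\right) \frac{38}{3} = -38$)
$- 492 K{\left(E{\left(5,1 \right)} \right)} - 296 = \left(-492\right) \left(-38\right) - 296 = 18696 - 296 = 18400$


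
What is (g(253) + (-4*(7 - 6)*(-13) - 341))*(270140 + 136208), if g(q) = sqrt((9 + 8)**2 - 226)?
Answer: -117434572 + 1219044*sqrt(7) ≈ -1.1421e+8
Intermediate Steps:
g(q) = 3*sqrt(7) (g(q) = sqrt(17**2 - 226) = sqrt(289 - 226) = sqrt(63) = 3*sqrt(7))
(g(253) + (-4*(7 - 6)*(-13) - 341))*(270140 + 136208) = (3*sqrt(7) + (-4*(7 - 6)*(-13) - 341))*(270140 + 136208) = (3*sqrt(7) + (-4*1*(-13) - 341))*406348 = (3*sqrt(7) + (-4*(-13) - 341))*406348 = (3*sqrt(7) + (52 - 341))*406348 = (3*sqrt(7) - 289)*406348 = (-289 + 3*sqrt(7))*406348 = -117434572 + 1219044*sqrt(7)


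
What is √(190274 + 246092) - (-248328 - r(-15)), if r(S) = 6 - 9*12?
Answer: 248226 + √436366 ≈ 2.4889e+5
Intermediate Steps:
r(S) = -102 (r(S) = 6 - 108 = -102)
√(190274 + 246092) - (-248328 - r(-15)) = √(190274 + 246092) - (-248328 - 1*(-102)) = √436366 - (-248328 + 102) = √436366 - 1*(-248226) = √436366 + 248226 = 248226 + √436366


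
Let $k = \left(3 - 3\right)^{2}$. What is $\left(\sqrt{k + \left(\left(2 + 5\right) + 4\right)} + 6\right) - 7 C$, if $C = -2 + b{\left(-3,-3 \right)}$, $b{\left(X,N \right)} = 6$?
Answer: $-22 + \sqrt{11} \approx -18.683$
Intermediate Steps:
$k = 0$ ($k = 0^{2} = 0$)
$C = 4$ ($C = -2 + 6 = 4$)
$\left(\sqrt{k + \left(\left(2 + 5\right) + 4\right)} + 6\right) - 7 C = \left(\sqrt{0 + \left(\left(2 + 5\right) + 4\right)} + 6\right) - 28 = \left(\sqrt{0 + \left(7 + 4\right)} + 6\right) - 28 = \left(\sqrt{0 + 11} + 6\right) - 28 = \left(\sqrt{11} + 6\right) - 28 = \left(6 + \sqrt{11}\right) - 28 = -22 + \sqrt{11}$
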